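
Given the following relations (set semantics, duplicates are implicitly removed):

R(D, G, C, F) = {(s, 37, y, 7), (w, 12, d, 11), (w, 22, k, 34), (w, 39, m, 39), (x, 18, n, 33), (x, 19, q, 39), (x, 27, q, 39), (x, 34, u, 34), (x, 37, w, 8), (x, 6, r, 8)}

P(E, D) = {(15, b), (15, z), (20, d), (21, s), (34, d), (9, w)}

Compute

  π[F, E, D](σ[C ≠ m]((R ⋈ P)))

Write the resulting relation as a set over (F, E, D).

{(11, 9, w), (34, 9, w), (7, 21, s)}

Natural join on D: {(s, 37, y, 7, 21), (w, 12, d, 11, 9), (w, 22, k, 34, 9), (w, 39, m, 39, 9)}
Filtering on C ≠ m leaves {(s, 37, y, 7, 21), (w, 12, d, 11, 9), (w, 22, k, 34, 9)}.
π_{F, E, D} gives {(11, 9, w), (34, 9, w), (7, 21, s)}.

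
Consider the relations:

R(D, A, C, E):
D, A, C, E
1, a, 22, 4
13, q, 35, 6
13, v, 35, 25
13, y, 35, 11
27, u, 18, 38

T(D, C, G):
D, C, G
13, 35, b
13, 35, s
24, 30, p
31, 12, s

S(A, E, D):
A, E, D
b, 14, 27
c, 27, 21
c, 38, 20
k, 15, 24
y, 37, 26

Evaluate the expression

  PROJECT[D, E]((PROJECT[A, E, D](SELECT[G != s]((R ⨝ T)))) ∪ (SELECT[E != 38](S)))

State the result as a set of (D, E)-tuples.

{(13, 11), (13, 25), (13, 6), (21, 27), (24, 15), (26, 37), (27, 14)}

Natural join on D, C: {(13, q, 35, 6, b), (13, q, 35, 6, s), (13, v, 35, 25, b), (13, v, 35, 25, s), (13, y, 35, 11, b), (13, y, 35, 11, s)}
σ[G != s]: keep tuples satisfying G != s → {(13, q, 35, 6, b), (13, v, 35, 25, b), (13, y, 35, 11, b)}
π[A, E, D]: project onto (A, E, D) → {(q, 6, 13), (v, 25, 13), (y, 11, 13)}
σ[E != 38]: keep tuples satisfying E != 38 → {(b, 14, 27), (c, 27, 21), (k, 15, 24), (y, 37, 26)}
Union: {(q, 6, 13), (v, 25, 13), (y, 11, 13)} with {(b, 14, 27), (c, 27, 21), (k, 15, 24), (y, 37, 26)} → {(b, 14, 27), (c, 27, 21), (k, 15, 24), (q, 6, 13), (v, 25, 13), (y, 11, 13), (y, 37, 26)}
π[D, E]: project onto (D, E) → {(13, 11), (13, 25), (13, 6), (21, 27), (24, 15), (26, 37), (27, 14)}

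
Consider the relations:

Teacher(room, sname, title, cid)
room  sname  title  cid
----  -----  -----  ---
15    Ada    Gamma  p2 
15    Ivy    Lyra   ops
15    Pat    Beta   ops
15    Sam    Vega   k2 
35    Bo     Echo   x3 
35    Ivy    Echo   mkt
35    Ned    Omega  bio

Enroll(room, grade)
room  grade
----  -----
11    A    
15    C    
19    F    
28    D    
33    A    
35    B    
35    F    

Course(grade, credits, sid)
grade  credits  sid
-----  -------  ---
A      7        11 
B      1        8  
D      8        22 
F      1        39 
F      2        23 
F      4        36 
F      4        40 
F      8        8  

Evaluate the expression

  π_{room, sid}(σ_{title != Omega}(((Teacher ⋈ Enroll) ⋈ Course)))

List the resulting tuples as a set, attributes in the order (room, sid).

{(35, 23), (35, 36), (35, 39), (35, 40), (35, 8)}

Teacher ⋈ Enroll (natural join on room): {(15, Ada, Gamma, p2, C), (15, Ivy, Lyra, ops, C), (15, Pat, Beta, ops, C), (15, Sam, Vega, k2, C), (35, Bo, Echo, x3, B), (35, Bo, Echo, x3, F), (35, Ivy, Echo, mkt, B), (35, Ivy, Echo, mkt, F), (35, Ned, Omega, bio, B), (35, Ned, Omega, bio, F)}
(Teacher ⋈ Enroll) ⋈ Course (natural join on grade): {(35, Bo, Echo, x3, B, 1, 8), (35, Bo, Echo, x3, F, 1, 39), (35, Bo, Echo, x3, F, 2, 23), (35, Bo, Echo, x3, F, 4, 36), (35, Bo, Echo, x3, F, 4, 40), (35, Bo, Echo, x3, F, 8, 8), (35, Ivy, Echo, mkt, B, 1, 8), (35, Ivy, Echo, mkt, F, 1, 39), (35, Ivy, Echo, mkt, F, 2, 23), (35, Ivy, Echo, mkt, F, 4, 36), (35, Ivy, Echo, mkt, F, 4, 40), (35, Ivy, Echo, mkt, F, 8, 8), (35, Ned, Omega, bio, B, 1, 8), (35, Ned, Omega, bio, F, 1, 39), (35, Ned, Omega, bio, F, 2, 23), (35, Ned, Omega, bio, F, 4, 36), (35, Ned, Omega, bio, F, 4, 40), (35, Ned, Omega, bio, F, 8, 8)}
Apply σ_{title != Omega}; surviving tuples: {(35, Bo, Echo, x3, B, 1, 8), (35, Bo, Echo, x3, F, 1, 39), (35, Bo, Echo, x3, F, 2, 23), (35, Bo, Echo, x3, F, 4, 36), (35, Bo, Echo, x3, F, 4, 40), (35, Bo, Echo, x3, F, 8, 8), (35, Ivy, Echo, mkt, B, 1, 8), (35, Ivy, Echo, mkt, F, 1, 39), (35, Ivy, Echo, mkt, F, 2, 23), (35, Ivy, Echo, mkt, F, 4, 36), (35, Ivy, Echo, mkt, F, 4, 40), (35, Ivy, Echo, mkt, F, 8, 8)}
π[room, sid]: project onto (room, sid) (7 duplicate(s) eliminated) → {(35, 23), (35, 36), (35, 39), (35, 40), (35, 8)}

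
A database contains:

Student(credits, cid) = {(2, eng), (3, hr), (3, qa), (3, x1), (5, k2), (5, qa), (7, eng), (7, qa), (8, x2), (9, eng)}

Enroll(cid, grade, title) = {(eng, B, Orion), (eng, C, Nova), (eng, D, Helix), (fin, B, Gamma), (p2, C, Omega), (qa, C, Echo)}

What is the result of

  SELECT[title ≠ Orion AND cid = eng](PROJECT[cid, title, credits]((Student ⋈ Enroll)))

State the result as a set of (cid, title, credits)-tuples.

{(eng, Helix, 2), (eng, Helix, 7), (eng, Helix, 9), (eng, Nova, 2), (eng, Nova, 7), (eng, Nova, 9)}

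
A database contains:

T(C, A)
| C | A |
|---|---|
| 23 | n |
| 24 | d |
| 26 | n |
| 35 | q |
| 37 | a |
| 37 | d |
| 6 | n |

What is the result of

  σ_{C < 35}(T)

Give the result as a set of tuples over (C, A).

{(23, n), (24, d), (26, n), (6, n)}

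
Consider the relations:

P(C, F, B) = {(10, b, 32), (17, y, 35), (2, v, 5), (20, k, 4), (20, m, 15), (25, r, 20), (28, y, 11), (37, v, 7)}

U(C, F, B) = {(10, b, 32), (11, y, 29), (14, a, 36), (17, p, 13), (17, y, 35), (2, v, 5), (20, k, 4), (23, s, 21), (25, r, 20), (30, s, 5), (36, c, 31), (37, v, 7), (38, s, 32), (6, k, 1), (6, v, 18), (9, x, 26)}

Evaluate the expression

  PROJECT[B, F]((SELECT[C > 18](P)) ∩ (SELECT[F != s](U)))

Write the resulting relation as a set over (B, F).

σ[C > 18]: keep tuples satisfying C > 18 → {(20, k, 4), (20, m, 15), (25, r, 20), (28, y, 11), (37, v, 7)}
σ[F != s]: keep tuples satisfying F != s → {(10, b, 32), (11, y, 29), (14, a, 36), (17, p, 13), (17, y, 35), (2, v, 5), (20, k, 4), (25, r, 20), (36, c, 31), (37, v, 7), (6, k, 1), (6, v, 18), (9, x, 26)}
Taking the intersection: {(20, k, 4), (25, r, 20), (37, v, 7)}
Projecting to B, F: {(20, r), (4, k), (7, v)}

{(20, r), (4, k), (7, v)}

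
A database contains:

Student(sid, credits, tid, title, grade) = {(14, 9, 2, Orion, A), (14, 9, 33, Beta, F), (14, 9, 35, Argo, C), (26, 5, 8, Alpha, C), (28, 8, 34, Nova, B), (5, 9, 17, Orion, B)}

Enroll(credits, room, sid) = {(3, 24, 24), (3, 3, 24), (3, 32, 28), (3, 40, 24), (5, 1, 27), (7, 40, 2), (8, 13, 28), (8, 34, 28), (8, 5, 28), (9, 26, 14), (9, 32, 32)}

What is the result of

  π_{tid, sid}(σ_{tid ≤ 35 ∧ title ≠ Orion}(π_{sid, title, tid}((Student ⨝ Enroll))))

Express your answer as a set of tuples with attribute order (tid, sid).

{(33, 14), (34, 28), (35, 14)}

Natural join on sid, credits: {(14, 9, 2, Orion, A, 26), (14, 9, 33, Beta, F, 26), (14, 9, 35, Argo, C, 26), (28, 8, 34, Nova, B, 13), (28, 8, 34, Nova, B, 34), (28, 8, 34, Nova, B, 5)}
π[sid, title, tid]: project onto (sid, title, tid) (2 duplicate(s) eliminated) → {(14, Argo, 35), (14, Beta, 33), (14, Orion, 2), (28, Nova, 34)}
Filtering on tid ≤ 35 ∧ title ≠ Orion leaves {(14, Argo, 35), (14, Beta, 33), (28, Nova, 34)}.
π[tid, sid]: project onto (tid, sid) → {(33, 14), (34, 28), (35, 14)}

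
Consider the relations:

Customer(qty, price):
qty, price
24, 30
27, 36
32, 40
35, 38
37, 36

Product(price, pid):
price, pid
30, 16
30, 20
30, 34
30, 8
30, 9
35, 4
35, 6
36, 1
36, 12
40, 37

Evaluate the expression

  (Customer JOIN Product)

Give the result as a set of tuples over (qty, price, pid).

{(24, 30, 16), (24, 30, 20), (24, 30, 34), (24, 30, 8), (24, 30, 9), (27, 36, 1), (27, 36, 12), (32, 40, 37), (37, 36, 1), (37, 36, 12)}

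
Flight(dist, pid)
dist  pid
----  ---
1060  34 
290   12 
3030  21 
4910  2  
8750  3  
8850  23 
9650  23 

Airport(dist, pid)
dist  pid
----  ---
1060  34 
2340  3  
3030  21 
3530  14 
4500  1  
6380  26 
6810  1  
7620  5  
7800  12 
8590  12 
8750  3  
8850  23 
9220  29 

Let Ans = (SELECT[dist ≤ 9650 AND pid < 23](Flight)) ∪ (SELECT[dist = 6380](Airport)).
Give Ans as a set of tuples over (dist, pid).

{(290, 12), (3030, 21), (4910, 2), (6380, 26), (8750, 3)}

Apply σ_{dist ≤ 9650 AND pid < 23}; surviving tuples: {(290, 12), (3030, 21), (4910, 2), (8750, 3)}
Apply σ_{dist = 6380}; surviving tuples: {(6380, 26)}
Union: {(290, 12), (3030, 21), (4910, 2), (8750, 3)} with {(6380, 26)} → {(290, 12), (3030, 21), (4910, 2), (6380, 26), (8750, 3)}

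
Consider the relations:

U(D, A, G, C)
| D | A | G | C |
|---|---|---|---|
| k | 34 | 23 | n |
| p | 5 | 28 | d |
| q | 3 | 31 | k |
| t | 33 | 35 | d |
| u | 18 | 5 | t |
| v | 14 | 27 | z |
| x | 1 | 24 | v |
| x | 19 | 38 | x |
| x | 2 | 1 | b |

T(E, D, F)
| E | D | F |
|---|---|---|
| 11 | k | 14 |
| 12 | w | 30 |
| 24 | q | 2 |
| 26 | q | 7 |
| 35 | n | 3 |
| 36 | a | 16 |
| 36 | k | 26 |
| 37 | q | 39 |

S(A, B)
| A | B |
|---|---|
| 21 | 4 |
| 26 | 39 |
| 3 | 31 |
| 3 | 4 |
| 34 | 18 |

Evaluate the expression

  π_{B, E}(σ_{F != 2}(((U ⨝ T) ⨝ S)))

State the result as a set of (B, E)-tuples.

Natural join on D: {(k, 34, 23, n, 11, 14), (k, 34, 23, n, 36, 26), (q, 3, 31, k, 24, 2), (q, 3, 31, k, 26, 7), (q, 3, 31, k, 37, 39)}
Natural join on A: {(k, 34, 23, n, 11, 14, 18), (k, 34, 23, n, 36, 26, 18), (q, 3, 31, k, 24, 2, 31), (q, 3, 31, k, 24, 2, 4), (q, 3, 31, k, 26, 7, 31), (q, 3, 31, k, 26, 7, 4), (q, 3, 31, k, 37, 39, 31), (q, 3, 31, k, 37, 39, 4)}
Apply σ_{F != 2}; surviving tuples: {(k, 34, 23, n, 11, 14, 18), (k, 34, 23, n, 36, 26, 18), (q, 3, 31, k, 26, 7, 31), (q, 3, 31, k, 26, 7, 4), (q, 3, 31, k, 37, 39, 31), (q, 3, 31, k, 37, 39, 4)}
π[B, E]: project onto (B, E) → {(18, 11), (18, 36), (31, 26), (31, 37), (4, 26), (4, 37)}

{(18, 11), (18, 36), (31, 26), (31, 37), (4, 26), (4, 37)}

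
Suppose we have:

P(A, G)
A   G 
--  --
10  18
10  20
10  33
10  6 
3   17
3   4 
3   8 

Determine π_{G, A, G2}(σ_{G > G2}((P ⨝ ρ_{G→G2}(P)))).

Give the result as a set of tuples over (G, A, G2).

{(17, 3, 4), (17, 3, 8), (18, 10, 6), (20, 10, 18), (20, 10, 6), (33, 10, 18), (33, 10, 20), (33, 10, 6), (8, 3, 4)}

ρ[G→G2]: schema becomes (A, G2); tuples unchanged.
P ⋈ ρ_{G→G2}(P) (natural join on A): {(10, 18, 18), (10, 18, 20), (10, 18, 33), (10, 18, 6), (10, 20, 18), (10, 20, 20), (10, 20, 33), (10, 20, 6), (10, 33, 18), (10, 33, 20), (10, 33, 33), (10, 33, 6), (10, 6, 18), (10, 6, 20), (10, 6, 33), (10, 6, 6), (3, 17, 17), (3, 17, 4), (3, 17, 8), (3, 4, 17), (3, 4, 4), (3, 4, 8), (3, 8, 17), (3, 8, 4), (3, 8, 8)}
σ[G > G2]: keep tuples satisfying G > G2 → {(10, 18, 6), (10, 20, 18), (10, 20, 6), (10, 33, 18), (10, 33, 20), (10, 33, 6), (3, 17, 4), (3, 17, 8), (3, 8, 4)}
Keep only column(s) G, A, G2: {(17, 3, 4), (17, 3, 8), (18, 10, 6), (20, 10, 18), (20, 10, 6), (33, 10, 18), (33, 10, 20), (33, 10, 6), (8, 3, 4)}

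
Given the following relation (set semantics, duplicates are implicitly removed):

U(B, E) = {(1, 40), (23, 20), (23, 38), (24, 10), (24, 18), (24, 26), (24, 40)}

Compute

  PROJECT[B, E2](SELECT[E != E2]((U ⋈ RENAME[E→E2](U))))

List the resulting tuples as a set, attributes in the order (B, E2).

{(23, 20), (23, 38), (24, 10), (24, 18), (24, 26), (24, 40)}

ρ[E→E2]: schema becomes (B, E2); tuples unchanged.
Natural join on B: {(1, 40, 40), (23, 20, 20), (23, 20, 38), (23, 38, 20), (23, 38, 38), (24, 10, 10), (24, 10, 18), (24, 10, 26), (24, 10, 40), (24, 18, 10), (24, 18, 18), (24, 18, 26), (24, 18, 40), (24, 26, 10), (24, 26, 18), (24, 26, 26), (24, 26, 40), (24, 40, 10), (24, 40, 18), (24, 40, 26), (24, 40, 40)}
Apply σ_{E != E2}; surviving tuples: {(23, 20, 38), (23, 38, 20), (24, 10, 18), (24, 10, 26), (24, 10, 40), (24, 18, 10), (24, 18, 26), (24, 18, 40), (24, 26, 10), (24, 26, 18), (24, 26, 40), (24, 40, 10), (24, 40, 18), (24, 40, 26)}
Keep only column(s) B, E2 (8 duplicate(s) eliminated): {(23, 20), (23, 38), (24, 10), (24, 18), (24, 26), (24, 40)}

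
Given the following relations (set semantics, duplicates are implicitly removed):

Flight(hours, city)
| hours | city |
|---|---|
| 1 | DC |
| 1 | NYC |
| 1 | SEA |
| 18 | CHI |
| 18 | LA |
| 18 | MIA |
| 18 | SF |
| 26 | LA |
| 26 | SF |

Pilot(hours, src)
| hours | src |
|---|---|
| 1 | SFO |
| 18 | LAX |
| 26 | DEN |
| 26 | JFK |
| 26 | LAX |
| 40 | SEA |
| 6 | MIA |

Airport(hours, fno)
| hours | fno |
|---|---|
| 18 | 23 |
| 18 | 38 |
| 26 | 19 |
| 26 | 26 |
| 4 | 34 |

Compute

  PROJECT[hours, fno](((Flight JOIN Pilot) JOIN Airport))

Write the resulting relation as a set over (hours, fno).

Joining Flight and Pilot on hours yields {(1, DC, SFO), (1, NYC, SFO), (1, SEA, SFO), (18, CHI, LAX), (18, LA, LAX), (18, MIA, LAX), (18, SF, LAX), (26, LA, DEN), (26, LA, JFK), (26, LA, LAX), (26, SF, DEN), (26, SF, JFK), (26, SF, LAX)}.
Joining (Flight JOIN Pilot) and Airport on hours yields {(18, CHI, LAX, 23), (18, CHI, LAX, 38), (18, LA, LAX, 23), (18, LA, LAX, 38), (18, MIA, LAX, 23), (18, MIA, LAX, 38), (18, SF, LAX, 23), (18, SF, LAX, 38), (26, LA, DEN, 19), (26, LA, DEN, 26), (26, LA, JFK, 19), (26, LA, JFK, 26), (26, LA, LAX, 19), (26, LA, LAX, 26), (26, SF, DEN, 19), (26, SF, DEN, 26), (26, SF, JFK, 19), (26, SF, JFK, 26), (26, SF, LAX, 19), (26, SF, LAX, 26)}.
π_{hours, fno} gives {(18, 23), (18, 38), (26, 19), (26, 26)} (16 duplicate(s) eliminated).

{(18, 23), (18, 38), (26, 19), (26, 26)}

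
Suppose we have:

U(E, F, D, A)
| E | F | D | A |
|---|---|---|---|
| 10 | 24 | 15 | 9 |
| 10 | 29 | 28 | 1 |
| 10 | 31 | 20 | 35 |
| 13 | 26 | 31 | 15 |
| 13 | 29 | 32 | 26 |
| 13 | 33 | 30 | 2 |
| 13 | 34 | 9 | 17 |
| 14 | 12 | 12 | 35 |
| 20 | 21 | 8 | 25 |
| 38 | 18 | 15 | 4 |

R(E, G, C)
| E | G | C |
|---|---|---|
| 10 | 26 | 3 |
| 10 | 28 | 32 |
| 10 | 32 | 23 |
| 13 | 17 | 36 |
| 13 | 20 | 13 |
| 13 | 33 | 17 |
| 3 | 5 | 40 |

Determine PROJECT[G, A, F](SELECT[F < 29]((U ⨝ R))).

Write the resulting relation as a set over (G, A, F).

{(17, 15, 26), (20, 15, 26), (26, 9, 24), (28, 9, 24), (32, 9, 24), (33, 15, 26)}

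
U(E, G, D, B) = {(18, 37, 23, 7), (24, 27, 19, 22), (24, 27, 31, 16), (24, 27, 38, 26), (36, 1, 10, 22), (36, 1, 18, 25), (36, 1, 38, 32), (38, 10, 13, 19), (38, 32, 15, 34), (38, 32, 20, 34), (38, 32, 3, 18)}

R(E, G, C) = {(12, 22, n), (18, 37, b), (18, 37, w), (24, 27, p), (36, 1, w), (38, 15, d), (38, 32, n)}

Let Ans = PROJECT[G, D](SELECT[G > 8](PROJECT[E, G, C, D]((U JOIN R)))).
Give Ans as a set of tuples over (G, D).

{(27, 19), (27, 31), (27, 38), (32, 15), (32, 20), (32, 3), (37, 23)}

U ⋈ R (natural join on E, G): {(18, 37, 23, 7, b), (18, 37, 23, 7, w), (24, 27, 19, 22, p), (24, 27, 31, 16, p), (24, 27, 38, 26, p), (36, 1, 10, 22, w), (36, 1, 18, 25, w), (36, 1, 38, 32, w), (38, 32, 15, 34, n), (38, 32, 20, 34, n), (38, 32, 3, 18, n)}
Keep only column(s) E, G, C, D: {(18, 37, b, 23), (18, 37, w, 23), (24, 27, p, 19), (24, 27, p, 31), (24, 27, p, 38), (36, 1, w, 10), (36, 1, w, 18), (36, 1, w, 38), (38, 32, n, 15), (38, 32, n, 20), (38, 32, n, 3)}
Filtering on G > 8 leaves {(18, 37, b, 23), (18, 37, w, 23), (24, 27, p, 19), (24, 27, p, 31), (24, 27, p, 38), (38, 32, n, 15), (38, 32, n, 20), (38, 32, n, 3)}.
Keep only column(s) G, D (1 duplicate(s) eliminated): {(27, 19), (27, 31), (27, 38), (32, 15), (32, 20), (32, 3), (37, 23)}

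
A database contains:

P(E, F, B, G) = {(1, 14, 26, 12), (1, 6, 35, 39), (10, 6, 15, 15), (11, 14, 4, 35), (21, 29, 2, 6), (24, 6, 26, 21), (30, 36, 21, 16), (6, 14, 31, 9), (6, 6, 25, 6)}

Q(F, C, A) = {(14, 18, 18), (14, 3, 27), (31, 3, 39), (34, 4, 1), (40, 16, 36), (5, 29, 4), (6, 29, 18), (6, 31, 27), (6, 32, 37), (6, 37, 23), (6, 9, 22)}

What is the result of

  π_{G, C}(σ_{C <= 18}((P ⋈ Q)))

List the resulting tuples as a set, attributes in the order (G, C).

Joining P and Q on F yields {(1, 14, 26, 12, 18, 18), (1, 14, 26, 12, 3, 27), (1, 6, 35, 39, 29, 18), (1, 6, 35, 39, 31, 27), (1, 6, 35, 39, 32, 37), (1, 6, 35, 39, 37, 23), (1, 6, 35, 39, 9, 22), (10, 6, 15, 15, 29, 18), (10, 6, 15, 15, 31, 27), (10, 6, 15, 15, 32, 37), (10, 6, 15, 15, 37, 23), (10, 6, 15, 15, 9, 22), (11, 14, 4, 35, 18, 18), (11, 14, 4, 35, 3, 27), (24, 6, 26, 21, 29, 18), (24, 6, 26, 21, 31, 27), (24, 6, 26, 21, 32, 37), (24, 6, 26, 21, 37, 23), (24, 6, 26, 21, 9, 22), (6, 14, 31, 9, 18, 18), (6, 14, 31, 9, 3, 27), (6, 6, 25, 6, 29, 18), (6, 6, 25, 6, 31, 27), (6, 6, 25, 6, 32, 37), (6, 6, 25, 6, 37, 23), (6, 6, 25, 6, 9, 22)}.
Apply σ_{C <= 18}; surviving tuples: {(1, 14, 26, 12, 18, 18), (1, 14, 26, 12, 3, 27), (1, 6, 35, 39, 9, 22), (10, 6, 15, 15, 9, 22), (11, 14, 4, 35, 18, 18), (11, 14, 4, 35, 3, 27), (24, 6, 26, 21, 9, 22), (6, 14, 31, 9, 18, 18), (6, 14, 31, 9, 3, 27), (6, 6, 25, 6, 9, 22)}
Keep only column(s) G, C: {(12, 18), (12, 3), (15, 9), (21, 9), (35, 18), (35, 3), (39, 9), (6, 9), (9, 18), (9, 3)}

{(12, 18), (12, 3), (15, 9), (21, 9), (35, 18), (35, 3), (39, 9), (6, 9), (9, 18), (9, 3)}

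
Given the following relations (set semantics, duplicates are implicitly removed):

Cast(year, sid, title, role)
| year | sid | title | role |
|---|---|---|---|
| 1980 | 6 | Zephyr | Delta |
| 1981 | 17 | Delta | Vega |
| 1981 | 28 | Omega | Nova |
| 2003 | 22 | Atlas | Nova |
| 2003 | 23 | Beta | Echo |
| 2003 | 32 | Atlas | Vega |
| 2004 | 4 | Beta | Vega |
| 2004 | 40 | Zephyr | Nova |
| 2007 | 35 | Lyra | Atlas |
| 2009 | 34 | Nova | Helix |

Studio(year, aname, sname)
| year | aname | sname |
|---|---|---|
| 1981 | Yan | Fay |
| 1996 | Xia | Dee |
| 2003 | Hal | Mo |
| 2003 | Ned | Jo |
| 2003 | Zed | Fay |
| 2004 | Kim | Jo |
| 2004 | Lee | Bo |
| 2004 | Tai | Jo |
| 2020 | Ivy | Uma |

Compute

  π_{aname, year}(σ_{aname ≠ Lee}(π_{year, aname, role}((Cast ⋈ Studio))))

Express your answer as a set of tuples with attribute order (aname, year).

{(Hal, 2003), (Kim, 2004), (Ned, 2003), (Tai, 2004), (Yan, 1981), (Zed, 2003)}

Joining Cast and Studio on year yields {(1981, 17, Delta, Vega, Yan, Fay), (1981, 28, Omega, Nova, Yan, Fay), (2003, 22, Atlas, Nova, Hal, Mo), (2003, 22, Atlas, Nova, Ned, Jo), (2003, 22, Atlas, Nova, Zed, Fay), (2003, 23, Beta, Echo, Hal, Mo), (2003, 23, Beta, Echo, Ned, Jo), (2003, 23, Beta, Echo, Zed, Fay), (2003, 32, Atlas, Vega, Hal, Mo), (2003, 32, Atlas, Vega, Ned, Jo), (2003, 32, Atlas, Vega, Zed, Fay), (2004, 4, Beta, Vega, Kim, Jo), (2004, 4, Beta, Vega, Lee, Bo), (2004, 4, Beta, Vega, Tai, Jo), (2004, 40, Zephyr, Nova, Kim, Jo), (2004, 40, Zephyr, Nova, Lee, Bo), (2004, 40, Zephyr, Nova, Tai, Jo)}.
Keep only column(s) year, aname, role: {(1981, Yan, Nova), (1981, Yan, Vega), (2003, Hal, Echo), (2003, Hal, Nova), (2003, Hal, Vega), (2003, Ned, Echo), (2003, Ned, Nova), (2003, Ned, Vega), (2003, Zed, Echo), (2003, Zed, Nova), (2003, Zed, Vega), (2004, Kim, Nova), (2004, Kim, Vega), (2004, Lee, Nova), (2004, Lee, Vega), (2004, Tai, Nova), (2004, Tai, Vega)}
Selection aname ≠ Lee: {(1981, Yan, Nova), (1981, Yan, Vega), (2003, Hal, Echo), (2003, Hal, Nova), (2003, Hal, Vega), (2003, Ned, Echo), (2003, Ned, Nova), (2003, Ned, Vega), (2003, Zed, Echo), (2003, Zed, Nova), (2003, Zed, Vega), (2004, Kim, Nova), (2004, Kim, Vega), (2004, Tai, Nova), (2004, Tai, Vega)}
Keep only column(s) aname, year (9 duplicate(s) eliminated): {(Hal, 2003), (Kim, 2004), (Ned, 2003), (Tai, 2004), (Yan, 1981), (Zed, 2003)}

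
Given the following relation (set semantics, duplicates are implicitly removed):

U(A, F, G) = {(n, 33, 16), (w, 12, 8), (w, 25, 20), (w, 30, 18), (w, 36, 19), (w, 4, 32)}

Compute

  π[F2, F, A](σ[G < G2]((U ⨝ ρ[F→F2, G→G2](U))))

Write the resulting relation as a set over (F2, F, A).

{(25, 12, w), (25, 30, w), (25, 36, w), (30, 12, w), (36, 12, w), (36, 30, w), (4, 12, w), (4, 25, w), (4, 30, w), (4, 36, w)}

ρ[F→F2, G→G2]: schema becomes (A, F2, G2); tuples unchanged.
U ⋈ ρ[F→F2, G→G2](U) (natural join on A): {(n, 33, 16, 33, 16), (w, 12, 8, 12, 8), (w, 12, 8, 25, 20), (w, 12, 8, 30, 18), (w, 12, 8, 36, 19), (w, 12, 8, 4, 32), (w, 25, 20, 12, 8), (w, 25, 20, 25, 20), (w, 25, 20, 30, 18), (w, 25, 20, 36, 19), (w, 25, 20, 4, 32), (w, 30, 18, 12, 8), (w, 30, 18, 25, 20), (w, 30, 18, 30, 18), (w, 30, 18, 36, 19), (w, 30, 18, 4, 32), (w, 36, 19, 12, 8), (w, 36, 19, 25, 20), (w, 36, 19, 30, 18), (w, 36, 19, 36, 19), (w, 36, 19, 4, 32), (w, 4, 32, 12, 8), (w, 4, 32, 25, 20), (w, 4, 32, 30, 18), (w, 4, 32, 36, 19), (w, 4, 32, 4, 32)}
Filtering on G < G2 leaves {(w, 12, 8, 25, 20), (w, 12, 8, 30, 18), (w, 12, 8, 36, 19), (w, 12, 8, 4, 32), (w, 25, 20, 4, 32), (w, 30, 18, 25, 20), (w, 30, 18, 36, 19), (w, 30, 18, 4, 32), (w, 36, 19, 25, 20), (w, 36, 19, 4, 32)}.
Projecting to F2, F, A: {(25, 12, w), (25, 30, w), (25, 36, w), (30, 12, w), (36, 12, w), (36, 30, w), (4, 12, w), (4, 25, w), (4, 30, w), (4, 36, w)}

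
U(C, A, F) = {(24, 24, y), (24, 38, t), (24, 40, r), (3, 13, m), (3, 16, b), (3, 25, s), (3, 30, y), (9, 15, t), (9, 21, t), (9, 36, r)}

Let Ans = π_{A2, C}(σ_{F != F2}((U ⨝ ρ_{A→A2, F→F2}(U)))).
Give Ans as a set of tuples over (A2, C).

ρ[A→A2, F→F2]: schema becomes (C, A2, F2); tuples unchanged.
U ⋈ ρ_{A→A2, F→F2}(U) (natural join on C): {(24, 24, y, 24, y), (24, 24, y, 38, t), (24, 24, y, 40, r), (24, 38, t, 24, y), (24, 38, t, 38, t), (24, 38, t, 40, r), (24, 40, r, 24, y), (24, 40, r, 38, t), (24, 40, r, 40, r), (3, 13, m, 13, m), (3, 13, m, 16, b), (3, 13, m, 25, s), (3, 13, m, 30, y), (3, 16, b, 13, m), (3, 16, b, 16, b), (3, 16, b, 25, s), (3, 16, b, 30, y), (3, 25, s, 13, m), (3, 25, s, 16, b), (3, 25, s, 25, s), (3, 25, s, 30, y), (3, 30, y, 13, m), (3, 30, y, 16, b), (3, 30, y, 25, s), (3, 30, y, 30, y), (9, 15, t, 15, t), (9, 15, t, 21, t), (9, 15, t, 36, r), (9, 21, t, 15, t), (9, 21, t, 21, t), (9, 21, t, 36, r), (9, 36, r, 15, t), (9, 36, r, 21, t), (9, 36, r, 36, r)}
Filtering on F != F2 leaves {(24, 24, y, 38, t), (24, 24, y, 40, r), (24, 38, t, 24, y), (24, 38, t, 40, r), (24, 40, r, 24, y), (24, 40, r, 38, t), (3, 13, m, 16, b), (3, 13, m, 25, s), (3, 13, m, 30, y), (3, 16, b, 13, m), (3, 16, b, 25, s), (3, 16, b, 30, y), (3, 25, s, 13, m), (3, 25, s, 16, b), (3, 25, s, 30, y), (3, 30, y, 13, m), (3, 30, y, 16, b), (3, 30, y, 25, s), (9, 15, t, 36, r), (9, 21, t, 36, r), (9, 36, r, 15, t), (9, 36, r, 21, t)}.
Projecting to A2, C (12 duplicate(s) eliminated): {(13, 3), (15, 9), (16, 3), (21, 9), (24, 24), (25, 3), (30, 3), (36, 9), (38, 24), (40, 24)}

{(13, 3), (15, 9), (16, 3), (21, 9), (24, 24), (25, 3), (30, 3), (36, 9), (38, 24), (40, 24)}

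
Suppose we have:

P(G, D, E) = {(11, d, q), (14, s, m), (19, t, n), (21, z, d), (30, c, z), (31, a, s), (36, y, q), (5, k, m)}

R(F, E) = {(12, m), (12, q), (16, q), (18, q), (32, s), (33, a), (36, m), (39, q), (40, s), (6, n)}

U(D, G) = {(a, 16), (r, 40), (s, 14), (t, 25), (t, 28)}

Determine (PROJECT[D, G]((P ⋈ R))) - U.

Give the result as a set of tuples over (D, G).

{(a, 31), (d, 11), (k, 5), (t, 19), (y, 36)}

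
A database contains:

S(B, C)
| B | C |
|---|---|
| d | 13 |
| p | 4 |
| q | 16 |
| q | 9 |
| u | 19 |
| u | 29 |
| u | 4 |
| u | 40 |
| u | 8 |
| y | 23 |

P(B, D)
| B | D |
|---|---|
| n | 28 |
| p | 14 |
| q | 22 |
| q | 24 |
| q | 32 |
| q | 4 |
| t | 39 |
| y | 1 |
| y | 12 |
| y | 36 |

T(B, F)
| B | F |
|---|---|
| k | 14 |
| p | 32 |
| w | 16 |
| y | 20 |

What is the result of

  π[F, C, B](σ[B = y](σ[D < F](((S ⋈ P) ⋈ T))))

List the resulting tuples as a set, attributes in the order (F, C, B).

{(20, 23, y)}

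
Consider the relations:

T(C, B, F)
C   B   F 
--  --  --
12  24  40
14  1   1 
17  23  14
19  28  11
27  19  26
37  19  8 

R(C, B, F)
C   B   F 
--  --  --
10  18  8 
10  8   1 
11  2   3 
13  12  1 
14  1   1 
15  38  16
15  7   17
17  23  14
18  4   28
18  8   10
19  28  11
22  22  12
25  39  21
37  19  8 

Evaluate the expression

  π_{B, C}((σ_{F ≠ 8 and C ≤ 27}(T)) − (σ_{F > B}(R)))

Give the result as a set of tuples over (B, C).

{(1, 14), (19, 27), (23, 17), (24, 12), (28, 19)}

σ[F ≠ 8 and C ≤ 27]: keep tuples satisfying F ≠ 8 and C ≤ 27 → {(12, 24, 40), (14, 1, 1), (17, 23, 14), (19, 28, 11), (27, 19, 26)}
σ[F > B]: keep tuples satisfying F > B → {(11, 2, 3), (15, 7, 17), (18, 4, 28), (18, 8, 10)}
Taking the difference: {(12, 24, 40), (14, 1, 1), (17, 23, 14), (19, 28, 11), (27, 19, 26)}
Projecting to B, C: {(1, 14), (19, 27), (23, 17), (24, 12), (28, 19)}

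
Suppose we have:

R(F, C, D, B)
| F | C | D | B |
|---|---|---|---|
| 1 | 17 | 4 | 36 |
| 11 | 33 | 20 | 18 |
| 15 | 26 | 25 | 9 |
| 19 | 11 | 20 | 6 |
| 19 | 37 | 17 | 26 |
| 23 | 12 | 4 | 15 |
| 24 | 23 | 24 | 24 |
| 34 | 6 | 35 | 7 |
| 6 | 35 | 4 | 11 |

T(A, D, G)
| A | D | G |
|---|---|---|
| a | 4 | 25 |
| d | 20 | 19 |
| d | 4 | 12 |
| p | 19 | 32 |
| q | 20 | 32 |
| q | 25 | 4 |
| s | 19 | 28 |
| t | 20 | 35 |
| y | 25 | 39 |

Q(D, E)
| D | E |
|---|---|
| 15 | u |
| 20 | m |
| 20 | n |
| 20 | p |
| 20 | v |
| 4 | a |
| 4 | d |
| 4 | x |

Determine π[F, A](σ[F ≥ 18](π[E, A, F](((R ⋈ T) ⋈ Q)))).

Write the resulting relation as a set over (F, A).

{(19, d), (19, q), (19, t), (23, a), (23, d)}

Joining R and T on D yields {(1, 17, 4, 36, a, 25), (1, 17, 4, 36, d, 12), (11, 33, 20, 18, d, 19), (11, 33, 20, 18, q, 32), (11, 33, 20, 18, t, 35), (15, 26, 25, 9, q, 4), (15, 26, 25, 9, y, 39), (19, 11, 20, 6, d, 19), (19, 11, 20, 6, q, 32), (19, 11, 20, 6, t, 35), (23, 12, 4, 15, a, 25), (23, 12, 4, 15, d, 12), (6, 35, 4, 11, a, 25), (6, 35, 4, 11, d, 12)}.
Joining (R ⋈ T) and Q on D yields {(1, 17, 4, 36, a, 25, a), (1, 17, 4, 36, a, 25, d), (1, 17, 4, 36, a, 25, x), (1, 17, 4, 36, d, 12, a), (1, 17, 4, 36, d, 12, d), (1, 17, 4, 36, d, 12, x), (11, 33, 20, 18, d, 19, m), (11, 33, 20, 18, d, 19, n), (11, 33, 20, 18, d, 19, p), (11, 33, 20, 18, d, 19, v), (11, 33, 20, 18, q, 32, m), (11, 33, 20, 18, q, 32, n), (11, 33, 20, 18, q, 32, p), (11, 33, 20, 18, q, 32, v), (11, 33, 20, 18, t, 35, m), (11, 33, 20, 18, t, 35, n), (11, 33, 20, 18, t, 35, p), (11, 33, 20, 18, t, 35, v), (19, 11, 20, 6, d, 19, m), (19, 11, 20, 6, d, 19, n), (19, 11, 20, 6, d, 19, p), (19, 11, 20, 6, d, 19, v), (19, 11, 20, 6, q, 32, m), (19, 11, 20, 6, q, 32, n), (19, 11, 20, 6, q, 32, p), (19, 11, 20, 6, q, 32, v), (19, 11, 20, 6, t, 35, m), (19, 11, 20, 6, t, 35, n), (19, 11, 20, 6, t, 35, p), (19, 11, 20, 6, t, 35, v), (23, 12, 4, 15, a, 25, a), (23, 12, 4, 15, a, 25, d), (23, 12, 4, 15, a, 25, x), (23, 12, 4, 15, d, 12, a), (23, 12, 4, 15, d, 12, d), (23, 12, 4, 15, d, 12, x), (6, 35, 4, 11, a, 25, a), (6, 35, 4, 11, a, 25, d), (6, 35, 4, 11, a, 25, x), (6, 35, 4, 11, d, 12, a), (6, 35, 4, 11, d, 12, d), (6, 35, 4, 11, d, 12, x)}.
π[E, A, F]: project onto (E, A, F) → {(a, a, 1), (a, a, 23), (a, a, 6), (a, d, 1), (a, d, 23), (a, d, 6), (d, a, 1), (d, a, 23), (d, a, 6), (d, d, 1), (d, d, 23), (d, d, 6), (m, d, 11), (m, d, 19), (m, q, 11), (m, q, 19), (m, t, 11), (m, t, 19), (n, d, 11), (n, d, 19), (n, q, 11), (n, q, 19), (n, t, 11), (n, t, 19), (p, d, 11), (p, d, 19), (p, q, 11), (p, q, 19), (p, t, 11), (p, t, 19), (v, d, 11), (v, d, 19), (v, q, 11), (v, q, 19), (v, t, 11), (v, t, 19), (x, a, 1), (x, a, 23), (x, a, 6), (x, d, 1), (x, d, 23), (x, d, 6)}
Apply σ_{F ≥ 18}; surviving tuples: {(a, a, 23), (a, d, 23), (d, a, 23), (d, d, 23), (m, d, 19), (m, q, 19), (m, t, 19), (n, d, 19), (n, q, 19), (n, t, 19), (p, d, 19), (p, q, 19), (p, t, 19), (v, d, 19), (v, q, 19), (v, t, 19), (x, a, 23), (x, d, 23)}
π[F, A]: project onto (F, A) (13 duplicate(s) eliminated) → {(19, d), (19, q), (19, t), (23, a), (23, d)}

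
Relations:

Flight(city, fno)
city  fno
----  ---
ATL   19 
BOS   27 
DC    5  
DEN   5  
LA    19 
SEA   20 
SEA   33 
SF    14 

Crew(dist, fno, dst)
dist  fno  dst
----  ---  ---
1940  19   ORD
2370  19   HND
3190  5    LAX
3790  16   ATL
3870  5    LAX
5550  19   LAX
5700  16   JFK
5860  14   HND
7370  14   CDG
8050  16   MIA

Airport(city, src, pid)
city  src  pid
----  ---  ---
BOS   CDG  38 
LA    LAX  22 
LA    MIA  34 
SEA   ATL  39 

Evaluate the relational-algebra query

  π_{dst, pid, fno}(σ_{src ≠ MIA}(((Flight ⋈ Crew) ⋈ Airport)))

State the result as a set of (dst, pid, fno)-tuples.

{(HND, 22, 19), (LAX, 22, 19), (ORD, 22, 19)}

Natural join on fno: {(ATL, 19, 1940, ORD), (ATL, 19, 2370, HND), (ATL, 19, 5550, LAX), (DC, 5, 3190, LAX), (DC, 5, 3870, LAX), (DEN, 5, 3190, LAX), (DEN, 5, 3870, LAX), (LA, 19, 1940, ORD), (LA, 19, 2370, HND), (LA, 19, 5550, LAX), (SF, 14, 5860, HND), (SF, 14, 7370, CDG)}
Natural join on city: {(LA, 19, 1940, ORD, LAX, 22), (LA, 19, 1940, ORD, MIA, 34), (LA, 19, 2370, HND, LAX, 22), (LA, 19, 2370, HND, MIA, 34), (LA, 19, 5550, LAX, LAX, 22), (LA, 19, 5550, LAX, MIA, 34)}
Apply σ_{src ≠ MIA}; surviving tuples: {(LA, 19, 1940, ORD, LAX, 22), (LA, 19, 2370, HND, LAX, 22), (LA, 19, 5550, LAX, LAX, 22)}
π_{dst, pid, fno} gives {(HND, 22, 19), (LAX, 22, 19), (ORD, 22, 19)}.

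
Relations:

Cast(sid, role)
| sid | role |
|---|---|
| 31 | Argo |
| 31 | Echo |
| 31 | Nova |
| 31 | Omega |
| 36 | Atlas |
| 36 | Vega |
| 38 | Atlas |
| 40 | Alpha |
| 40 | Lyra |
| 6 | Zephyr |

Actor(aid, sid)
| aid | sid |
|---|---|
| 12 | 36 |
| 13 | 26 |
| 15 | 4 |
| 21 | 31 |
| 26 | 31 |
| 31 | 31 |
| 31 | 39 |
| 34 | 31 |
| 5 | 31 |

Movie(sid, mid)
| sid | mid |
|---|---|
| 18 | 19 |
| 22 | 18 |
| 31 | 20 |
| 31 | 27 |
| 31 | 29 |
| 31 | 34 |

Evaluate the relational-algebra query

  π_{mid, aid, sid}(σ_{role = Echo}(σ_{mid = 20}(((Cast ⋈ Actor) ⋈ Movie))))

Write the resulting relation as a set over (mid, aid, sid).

{(20, 21, 31), (20, 26, 31), (20, 31, 31), (20, 34, 31), (20, 5, 31)}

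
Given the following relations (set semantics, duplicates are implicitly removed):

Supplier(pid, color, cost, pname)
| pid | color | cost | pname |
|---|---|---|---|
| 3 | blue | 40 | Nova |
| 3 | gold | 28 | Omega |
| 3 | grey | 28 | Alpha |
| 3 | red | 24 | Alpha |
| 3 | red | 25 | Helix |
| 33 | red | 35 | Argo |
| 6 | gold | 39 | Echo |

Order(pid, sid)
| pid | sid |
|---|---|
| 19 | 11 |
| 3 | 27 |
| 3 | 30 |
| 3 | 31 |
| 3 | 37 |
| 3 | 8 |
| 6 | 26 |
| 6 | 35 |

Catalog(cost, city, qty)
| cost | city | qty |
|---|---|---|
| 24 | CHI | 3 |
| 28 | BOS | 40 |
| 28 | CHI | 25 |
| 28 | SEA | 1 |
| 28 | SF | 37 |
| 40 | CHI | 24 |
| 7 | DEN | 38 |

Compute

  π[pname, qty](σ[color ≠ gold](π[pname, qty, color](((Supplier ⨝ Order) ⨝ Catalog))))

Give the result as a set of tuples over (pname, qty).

{(Alpha, 1), (Alpha, 25), (Alpha, 3), (Alpha, 37), (Alpha, 40), (Nova, 24)}

Joining Supplier and Order on pid yields {(3, blue, 40, Nova, 27), (3, blue, 40, Nova, 30), (3, blue, 40, Nova, 31), (3, blue, 40, Nova, 37), (3, blue, 40, Nova, 8), (3, gold, 28, Omega, 27), (3, gold, 28, Omega, 30), (3, gold, 28, Omega, 31), (3, gold, 28, Omega, 37), (3, gold, 28, Omega, 8), (3, grey, 28, Alpha, 27), (3, grey, 28, Alpha, 30), (3, grey, 28, Alpha, 31), (3, grey, 28, Alpha, 37), (3, grey, 28, Alpha, 8), (3, red, 24, Alpha, 27), (3, red, 24, Alpha, 30), (3, red, 24, Alpha, 31), (3, red, 24, Alpha, 37), (3, red, 24, Alpha, 8), (3, red, 25, Helix, 27), (3, red, 25, Helix, 30), (3, red, 25, Helix, 31), (3, red, 25, Helix, 37), (3, red, 25, Helix, 8), (6, gold, 39, Echo, 26), (6, gold, 39, Echo, 35)}.
Joining (Supplier ⨝ Order) and Catalog on cost yields {(3, blue, 40, Nova, 27, CHI, 24), (3, blue, 40, Nova, 30, CHI, 24), (3, blue, 40, Nova, 31, CHI, 24), (3, blue, 40, Nova, 37, CHI, 24), (3, blue, 40, Nova, 8, CHI, 24), (3, gold, 28, Omega, 27, BOS, 40), (3, gold, 28, Omega, 27, CHI, 25), (3, gold, 28, Omega, 27, SEA, 1), (3, gold, 28, Omega, 27, SF, 37), (3, gold, 28, Omega, 30, BOS, 40), (3, gold, 28, Omega, 30, CHI, 25), (3, gold, 28, Omega, 30, SEA, 1), (3, gold, 28, Omega, 30, SF, 37), (3, gold, 28, Omega, 31, BOS, 40), (3, gold, 28, Omega, 31, CHI, 25), (3, gold, 28, Omega, 31, SEA, 1), (3, gold, 28, Omega, 31, SF, 37), (3, gold, 28, Omega, 37, BOS, 40), (3, gold, 28, Omega, 37, CHI, 25), (3, gold, 28, Omega, 37, SEA, 1), (3, gold, 28, Omega, 37, SF, 37), (3, gold, 28, Omega, 8, BOS, 40), (3, gold, 28, Omega, 8, CHI, 25), (3, gold, 28, Omega, 8, SEA, 1), (3, gold, 28, Omega, 8, SF, 37), (3, grey, 28, Alpha, 27, BOS, 40), (3, grey, 28, Alpha, 27, CHI, 25), (3, grey, 28, Alpha, 27, SEA, 1), (3, grey, 28, Alpha, 27, SF, 37), (3, grey, 28, Alpha, 30, BOS, 40), (3, grey, 28, Alpha, 30, CHI, 25), (3, grey, 28, Alpha, 30, SEA, 1), (3, grey, 28, Alpha, 30, SF, 37), (3, grey, 28, Alpha, 31, BOS, 40), (3, grey, 28, Alpha, 31, CHI, 25), (3, grey, 28, Alpha, 31, SEA, 1), (3, grey, 28, Alpha, 31, SF, 37), (3, grey, 28, Alpha, 37, BOS, 40), (3, grey, 28, Alpha, 37, CHI, 25), (3, grey, 28, Alpha, 37, SEA, 1), (3, grey, 28, Alpha, 37, SF, 37), (3, grey, 28, Alpha, 8, BOS, 40), (3, grey, 28, Alpha, 8, CHI, 25), (3, grey, 28, Alpha, 8, SEA, 1), (3, grey, 28, Alpha, 8, SF, 37), (3, red, 24, Alpha, 27, CHI, 3), (3, red, 24, Alpha, 30, CHI, 3), (3, red, 24, Alpha, 31, CHI, 3), (3, red, 24, Alpha, 37, CHI, 3), (3, red, 24, Alpha, 8, CHI, 3)}.
π_{pname, qty, color} gives {(Alpha, 1, grey), (Alpha, 25, grey), (Alpha, 3, red), (Alpha, 37, grey), (Alpha, 40, grey), (Nova, 24, blue), (Omega, 1, gold), (Omega, 25, gold), (Omega, 37, gold), (Omega, 40, gold)} (40 duplicate(s) eliminated).
Filtering on color ≠ gold leaves {(Alpha, 1, grey), (Alpha, 25, grey), (Alpha, 3, red), (Alpha, 37, grey), (Alpha, 40, grey), (Nova, 24, blue)}.
π_{pname, qty} gives {(Alpha, 1), (Alpha, 25), (Alpha, 3), (Alpha, 37), (Alpha, 40), (Nova, 24)}.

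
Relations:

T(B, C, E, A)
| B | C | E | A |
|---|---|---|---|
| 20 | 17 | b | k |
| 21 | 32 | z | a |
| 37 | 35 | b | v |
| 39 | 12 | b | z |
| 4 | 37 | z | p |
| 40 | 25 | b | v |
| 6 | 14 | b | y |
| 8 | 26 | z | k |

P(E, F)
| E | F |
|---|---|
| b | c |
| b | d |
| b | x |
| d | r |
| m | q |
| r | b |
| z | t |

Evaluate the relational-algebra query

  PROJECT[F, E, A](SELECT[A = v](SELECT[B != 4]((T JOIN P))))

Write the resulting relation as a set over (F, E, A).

{(c, b, v), (d, b, v), (x, b, v)}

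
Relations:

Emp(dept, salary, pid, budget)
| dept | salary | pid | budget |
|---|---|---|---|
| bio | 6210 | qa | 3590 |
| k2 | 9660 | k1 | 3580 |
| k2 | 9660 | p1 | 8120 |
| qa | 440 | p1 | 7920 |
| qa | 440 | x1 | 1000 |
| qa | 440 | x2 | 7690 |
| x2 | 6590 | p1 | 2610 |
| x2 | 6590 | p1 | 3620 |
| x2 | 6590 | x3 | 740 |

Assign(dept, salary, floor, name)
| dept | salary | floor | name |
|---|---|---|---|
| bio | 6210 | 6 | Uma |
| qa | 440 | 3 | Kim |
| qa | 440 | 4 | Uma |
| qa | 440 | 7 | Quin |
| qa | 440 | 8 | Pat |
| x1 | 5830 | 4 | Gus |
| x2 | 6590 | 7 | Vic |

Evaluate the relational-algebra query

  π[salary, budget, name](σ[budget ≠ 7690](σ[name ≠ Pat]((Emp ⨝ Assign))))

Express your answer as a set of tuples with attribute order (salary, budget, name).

{(440, 1000, Kim), (440, 1000, Quin), (440, 1000, Uma), (440, 7920, Kim), (440, 7920, Quin), (440, 7920, Uma), (6210, 3590, Uma), (6590, 2610, Vic), (6590, 3620, Vic), (6590, 740, Vic)}

Natural join on dept, salary: {(bio, 6210, qa, 3590, 6, Uma), (qa, 440, p1, 7920, 3, Kim), (qa, 440, p1, 7920, 4, Uma), (qa, 440, p1, 7920, 7, Quin), (qa, 440, p1, 7920, 8, Pat), (qa, 440, x1, 1000, 3, Kim), (qa, 440, x1, 1000, 4, Uma), (qa, 440, x1, 1000, 7, Quin), (qa, 440, x1, 1000, 8, Pat), (qa, 440, x2, 7690, 3, Kim), (qa, 440, x2, 7690, 4, Uma), (qa, 440, x2, 7690, 7, Quin), (qa, 440, x2, 7690, 8, Pat), (x2, 6590, p1, 2610, 7, Vic), (x2, 6590, p1, 3620, 7, Vic), (x2, 6590, x3, 740, 7, Vic)}
Filtering on name ≠ Pat leaves {(bio, 6210, qa, 3590, 6, Uma), (qa, 440, p1, 7920, 3, Kim), (qa, 440, p1, 7920, 4, Uma), (qa, 440, p1, 7920, 7, Quin), (qa, 440, x1, 1000, 3, Kim), (qa, 440, x1, 1000, 4, Uma), (qa, 440, x1, 1000, 7, Quin), (qa, 440, x2, 7690, 3, Kim), (qa, 440, x2, 7690, 4, Uma), (qa, 440, x2, 7690, 7, Quin), (x2, 6590, p1, 2610, 7, Vic), (x2, 6590, p1, 3620, 7, Vic), (x2, 6590, x3, 740, 7, Vic)}.
Filtering on budget ≠ 7690 leaves {(bio, 6210, qa, 3590, 6, Uma), (qa, 440, p1, 7920, 3, Kim), (qa, 440, p1, 7920, 4, Uma), (qa, 440, p1, 7920, 7, Quin), (qa, 440, x1, 1000, 3, Kim), (qa, 440, x1, 1000, 4, Uma), (qa, 440, x1, 1000, 7, Quin), (x2, 6590, p1, 2610, 7, Vic), (x2, 6590, p1, 3620, 7, Vic), (x2, 6590, x3, 740, 7, Vic)}.
Projecting to salary, budget, name: {(440, 1000, Kim), (440, 1000, Quin), (440, 1000, Uma), (440, 7920, Kim), (440, 7920, Quin), (440, 7920, Uma), (6210, 3590, Uma), (6590, 2610, Vic), (6590, 3620, Vic), (6590, 740, Vic)}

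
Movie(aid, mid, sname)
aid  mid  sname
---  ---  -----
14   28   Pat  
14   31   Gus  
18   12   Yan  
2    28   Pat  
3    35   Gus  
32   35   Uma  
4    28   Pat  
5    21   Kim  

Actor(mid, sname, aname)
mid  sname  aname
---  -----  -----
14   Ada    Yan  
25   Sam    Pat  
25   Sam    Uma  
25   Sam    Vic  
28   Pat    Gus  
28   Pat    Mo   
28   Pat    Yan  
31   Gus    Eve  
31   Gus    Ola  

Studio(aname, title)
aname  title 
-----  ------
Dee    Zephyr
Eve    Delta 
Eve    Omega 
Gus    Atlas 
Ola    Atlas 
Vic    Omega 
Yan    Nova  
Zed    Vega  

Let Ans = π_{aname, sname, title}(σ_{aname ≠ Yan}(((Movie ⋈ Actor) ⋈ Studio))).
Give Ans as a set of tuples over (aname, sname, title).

Joining Movie and Actor on mid, sname yields {(14, 28, Pat, Gus), (14, 28, Pat, Mo), (14, 28, Pat, Yan), (14, 31, Gus, Eve), (14, 31, Gus, Ola), (2, 28, Pat, Gus), (2, 28, Pat, Mo), (2, 28, Pat, Yan), (4, 28, Pat, Gus), (4, 28, Pat, Mo), (4, 28, Pat, Yan)}.
Joining (Movie ⋈ Actor) and Studio on aname yields {(14, 28, Pat, Gus, Atlas), (14, 28, Pat, Yan, Nova), (14, 31, Gus, Eve, Delta), (14, 31, Gus, Eve, Omega), (14, 31, Gus, Ola, Atlas), (2, 28, Pat, Gus, Atlas), (2, 28, Pat, Yan, Nova), (4, 28, Pat, Gus, Atlas), (4, 28, Pat, Yan, Nova)}.
Selection aname ≠ Yan: {(14, 28, Pat, Gus, Atlas), (14, 31, Gus, Eve, Delta), (14, 31, Gus, Eve, Omega), (14, 31, Gus, Ola, Atlas), (2, 28, Pat, Gus, Atlas), (4, 28, Pat, Gus, Atlas)}
Projecting to aname, sname, title (2 duplicate(s) eliminated): {(Eve, Gus, Delta), (Eve, Gus, Omega), (Gus, Pat, Atlas), (Ola, Gus, Atlas)}

{(Eve, Gus, Delta), (Eve, Gus, Omega), (Gus, Pat, Atlas), (Ola, Gus, Atlas)}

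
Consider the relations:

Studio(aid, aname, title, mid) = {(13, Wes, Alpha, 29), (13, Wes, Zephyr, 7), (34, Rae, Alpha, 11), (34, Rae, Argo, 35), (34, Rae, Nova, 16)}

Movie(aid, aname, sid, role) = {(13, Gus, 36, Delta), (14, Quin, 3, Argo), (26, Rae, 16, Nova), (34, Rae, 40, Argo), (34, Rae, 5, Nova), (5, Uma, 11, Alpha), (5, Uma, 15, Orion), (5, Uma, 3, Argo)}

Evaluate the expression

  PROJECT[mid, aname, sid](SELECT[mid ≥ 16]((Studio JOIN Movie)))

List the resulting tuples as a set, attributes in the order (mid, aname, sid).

Joining Studio and Movie on aid, aname yields {(34, Rae, Alpha, 11, 40, Argo), (34, Rae, Alpha, 11, 5, Nova), (34, Rae, Argo, 35, 40, Argo), (34, Rae, Argo, 35, 5, Nova), (34, Rae, Nova, 16, 40, Argo), (34, Rae, Nova, 16, 5, Nova)}.
σ[mid ≥ 16]: keep tuples satisfying mid ≥ 16 → {(34, Rae, Argo, 35, 40, Argo), (34, Rae, Argo, 35, 5, Nova), (34, Rae, Nova, 16, 40, Argo), (34, Rae, Nova, 16, 5, Nova)}
π_{mid, aname, sid} gives {(16, Rae, 40), (16, Rae, 5), (35, Rae, 40), (35, Rae, 5)}.

{(16, Rae, 40), (16, Rae, 5), (35, Rae, 40), (35, Rae, 5)}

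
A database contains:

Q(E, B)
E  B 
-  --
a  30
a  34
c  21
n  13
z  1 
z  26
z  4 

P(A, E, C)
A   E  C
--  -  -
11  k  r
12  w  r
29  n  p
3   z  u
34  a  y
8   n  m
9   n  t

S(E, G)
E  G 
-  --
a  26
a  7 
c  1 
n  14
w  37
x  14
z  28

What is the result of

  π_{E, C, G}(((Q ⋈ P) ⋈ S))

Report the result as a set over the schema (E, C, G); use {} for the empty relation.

Joining Q and P on E yields {(a, 30, 34, y), (a, 34, 34, y), (n, 13, 29, p), (n, 13, 8, m), (n, 13, 9, t), (z, 1, 3, u), (z, 26, 3, u), (z, 4, 3, u)}.
Joining (Q ⋈ P) and S on E yields {(a, 30, 34, y, 26), (a, 30, 34, y, 7), (a, 34, 34, y, 26), (a, 34, 34, y, 7), (n, 13, 29, p, 14), (n, 13, 8, m, 14), (n, 13, 9, t, 14), (z, 1, 3, u, 28), (z, 26, 3, u, 28), (z, 4, 3, u, 28)}.
Projecting to E, C, G (4 duplicate(s) eliminated): {(a, y, 26), (a, y, 7), (n, m, 14), (n, p, 14), (n, t, 14), (z, u, 28)}

{(a, y, 26), (a, y, 7), (n, m, 14), (n, p, 14), (n, t, 14), (z, u, 28)}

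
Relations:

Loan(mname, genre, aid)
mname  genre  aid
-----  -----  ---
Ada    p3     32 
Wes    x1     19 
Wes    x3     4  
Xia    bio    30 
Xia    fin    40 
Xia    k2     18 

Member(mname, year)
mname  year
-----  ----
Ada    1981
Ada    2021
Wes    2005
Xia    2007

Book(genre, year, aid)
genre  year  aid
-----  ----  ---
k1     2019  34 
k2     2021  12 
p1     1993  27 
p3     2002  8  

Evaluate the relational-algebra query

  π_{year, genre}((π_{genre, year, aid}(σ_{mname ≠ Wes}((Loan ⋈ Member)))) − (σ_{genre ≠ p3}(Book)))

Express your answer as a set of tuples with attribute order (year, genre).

Natural join on mname: {(Ada, p3, 32, 1981), (Ada, p3, 32, 2021), (Wes, x1, 19, 2005), (Wes, x3, 4, 2005), (Xia, bio, 30, 2007), (Xia, fin, 40, 2007), (Xia, k2, 18, 2007)}
σ[mname ≠ Wes]: keep tuples satisfying mname ≠ Wes → {(Ada, p3, 32, 1981), (Ada, p3, 32, 2021), (Xia, bio, 30, 2007), (Xia, fin, 40, 2007), (Xia, k2, 18, 2007)}
Projecting to genre, year, aid: {(bio, 2007, 30), (fin, 2007, 40), (k2, 2007, 18), (p3, 1981, 32), (p3, 2021, 32)}
σ[genre ≠ p3]: keep tuples satisfying genre ≠ p3 → {(k1, 2019, 34), (k2, 2021, 12), (p1, 1993, 27)}
Difference: {(bio, 2007, 30), (fin, 2007, 40), (k2, 2007, 18), (p3, 1981, 32), (p3, 2021, 32)} with {(k1, 2019, 34), (k2, 2021, 12), (p1, 1993, 27)} → {(bio, 2007, 30), (fin, 2007, 40), (k2, 2007, 18), (p3, 1981, 32), (p3, 2021, 32)}
Projecting to year, genre: {(1981, p3), (2007, bio), (2007, fin), (2007, k2), (2021, p3)}

{(1981, p3), (2007, bio), (2007, fin), (2007, k2), (2021, p3)}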